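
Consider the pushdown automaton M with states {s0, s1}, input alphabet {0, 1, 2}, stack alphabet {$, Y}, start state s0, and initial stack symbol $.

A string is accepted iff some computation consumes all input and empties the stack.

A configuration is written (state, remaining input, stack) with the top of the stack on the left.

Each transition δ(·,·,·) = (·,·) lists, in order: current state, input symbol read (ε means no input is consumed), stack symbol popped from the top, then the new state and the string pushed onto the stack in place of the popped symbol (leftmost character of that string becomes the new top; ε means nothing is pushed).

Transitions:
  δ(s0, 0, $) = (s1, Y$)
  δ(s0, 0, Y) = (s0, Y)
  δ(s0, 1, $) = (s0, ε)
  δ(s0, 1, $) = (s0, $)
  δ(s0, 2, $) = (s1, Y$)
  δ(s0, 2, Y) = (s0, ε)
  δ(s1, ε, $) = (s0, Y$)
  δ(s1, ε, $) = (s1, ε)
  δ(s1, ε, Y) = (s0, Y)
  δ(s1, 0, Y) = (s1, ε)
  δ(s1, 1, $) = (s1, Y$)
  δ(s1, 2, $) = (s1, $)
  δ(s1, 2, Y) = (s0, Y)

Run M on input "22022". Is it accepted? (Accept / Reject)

No computation consumes all input and empties the stack.

Reject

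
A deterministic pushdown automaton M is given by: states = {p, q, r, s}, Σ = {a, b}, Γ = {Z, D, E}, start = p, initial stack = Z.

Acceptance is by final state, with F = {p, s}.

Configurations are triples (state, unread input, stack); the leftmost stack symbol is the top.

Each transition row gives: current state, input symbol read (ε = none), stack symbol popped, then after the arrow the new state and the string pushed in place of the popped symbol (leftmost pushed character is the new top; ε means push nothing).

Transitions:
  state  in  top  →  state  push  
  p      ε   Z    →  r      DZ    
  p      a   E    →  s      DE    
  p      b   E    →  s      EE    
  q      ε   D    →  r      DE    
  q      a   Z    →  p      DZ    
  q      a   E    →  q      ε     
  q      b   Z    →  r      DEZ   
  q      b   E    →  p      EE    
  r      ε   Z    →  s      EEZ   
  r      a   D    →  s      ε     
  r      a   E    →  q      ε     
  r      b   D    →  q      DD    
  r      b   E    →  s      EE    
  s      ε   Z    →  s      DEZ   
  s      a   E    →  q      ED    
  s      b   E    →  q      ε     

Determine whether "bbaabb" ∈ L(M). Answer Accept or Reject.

Accept

(p, bbaabb, Z) ⊢ (r, bbaabb, DZ) ⊢ (q, baabb, DDZ) ⊢ (r, baabb, DEDZ) ⊢ (q, aabb, DDEDZ) ⊢ (r, aabb, DEDEDZ) ⊢ (s, abb, EDEDZ) ⊢ (q, bb, EDDEDZ) ⊢ (p, b, EEDDEDZ) ⊢ (s, ε, EEEDDEDZ)
All input consumed; state s ∈ F.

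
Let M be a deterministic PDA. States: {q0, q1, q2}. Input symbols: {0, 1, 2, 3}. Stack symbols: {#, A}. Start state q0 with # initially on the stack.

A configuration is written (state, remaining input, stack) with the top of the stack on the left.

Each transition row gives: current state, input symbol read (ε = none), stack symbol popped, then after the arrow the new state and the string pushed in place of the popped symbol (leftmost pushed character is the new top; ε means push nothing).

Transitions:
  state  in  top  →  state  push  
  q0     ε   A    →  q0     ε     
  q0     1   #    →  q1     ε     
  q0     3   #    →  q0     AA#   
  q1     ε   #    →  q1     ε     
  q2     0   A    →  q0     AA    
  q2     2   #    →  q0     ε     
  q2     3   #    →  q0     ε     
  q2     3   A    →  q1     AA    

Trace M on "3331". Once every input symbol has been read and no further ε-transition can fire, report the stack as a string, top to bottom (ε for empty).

ε

(q0, 3331, #) ⊢ (q0, 331, AA#) ⊢ (q0, 331, A#) ⊢ (q0, 331, #) ⊢ (q0, 31, AA#) ⊢ (q0, 31, A#) ⊢ (q0, 31, #) ⊢ (q0, 1, AA#) ⊢ (q0, 1, A#) ⊢ (q0, 1, #) ⊢ (q1, ε, ε)
All input consumed in state q1 with stack ε.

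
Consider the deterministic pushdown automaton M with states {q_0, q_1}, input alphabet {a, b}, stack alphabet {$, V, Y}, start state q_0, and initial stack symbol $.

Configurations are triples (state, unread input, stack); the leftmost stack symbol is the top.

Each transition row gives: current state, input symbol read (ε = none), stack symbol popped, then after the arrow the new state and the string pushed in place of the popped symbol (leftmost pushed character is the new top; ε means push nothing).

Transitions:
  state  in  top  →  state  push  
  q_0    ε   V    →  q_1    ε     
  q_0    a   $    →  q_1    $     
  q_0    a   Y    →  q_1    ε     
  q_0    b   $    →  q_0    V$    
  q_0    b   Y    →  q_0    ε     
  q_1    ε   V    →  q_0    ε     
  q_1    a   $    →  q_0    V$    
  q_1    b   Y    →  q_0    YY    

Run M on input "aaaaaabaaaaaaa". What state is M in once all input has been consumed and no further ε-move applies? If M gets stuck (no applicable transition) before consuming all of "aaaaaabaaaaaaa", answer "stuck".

stuck

(q_0, aaaaaabaaaaaaa, $)
  read a, top $: go to q_1, push $ → (q_1, aaaaabaaaaaaa, $)
  read a, top $: go to q_0, push V$ → (q_0, aaaabaaaaaaa, V$)
  ε-move, top V: go to q_1, push ε → (q_1, aaaabaaaaaaa, $)
  read a, top $: go to q_0, push V$ → (q_0, aaabaaaaaaa, V$)
  ε-move, top V: go to q_1, push ε → (q_1, aaabaaaaaaa, $)
  read a, top $: go to q_0, push V$ → (q_0, aabaaaaaaa, V$)
  ε-move, top V: go to q_1, push ε → (q_1, aabaaaaaaa, $)
  read a, top $: go to q_0, push V$ → (q_0, abaaaaaaa, V$)
  ε-move, top V: go to q_1, push ε → (q_1, abaaaaaaa, $)
  read a, top $: go to q_0, push V$ → (q_0, baaaaaaa, V$)
  ε-move, top V: go to q_1, push ε → (q_1, baaaaaaa, $)
No transition for (q_1, b, top $); M blocks with input baaaaaaa remaining.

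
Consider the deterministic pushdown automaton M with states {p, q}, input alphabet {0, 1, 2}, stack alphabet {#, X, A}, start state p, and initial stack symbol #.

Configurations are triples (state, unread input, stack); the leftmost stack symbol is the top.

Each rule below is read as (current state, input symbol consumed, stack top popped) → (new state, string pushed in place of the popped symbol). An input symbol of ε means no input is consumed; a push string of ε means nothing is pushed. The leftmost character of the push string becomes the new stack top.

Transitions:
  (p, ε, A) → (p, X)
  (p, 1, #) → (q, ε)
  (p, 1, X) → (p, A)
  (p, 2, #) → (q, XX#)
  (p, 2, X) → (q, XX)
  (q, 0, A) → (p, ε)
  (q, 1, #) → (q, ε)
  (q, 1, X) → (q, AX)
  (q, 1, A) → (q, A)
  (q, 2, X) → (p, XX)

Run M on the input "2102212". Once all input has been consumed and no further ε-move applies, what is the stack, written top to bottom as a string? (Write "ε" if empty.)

(p, 2102212, #) ⊢ (q, 102212, XX#) ⊢ (q, 02212, AXX#) ⊢ (p, 2212, XX#) ⊢ (q, 212, XXX#) ⊢ (p, 12, XXXX#) ⊢ (p, 2, AXXX#) ⊢ (p, 2, XXXX#) ⊢ (q, ε, XXXXX#)
All input consumed in state q with stack XXXXX#.

XXXXX#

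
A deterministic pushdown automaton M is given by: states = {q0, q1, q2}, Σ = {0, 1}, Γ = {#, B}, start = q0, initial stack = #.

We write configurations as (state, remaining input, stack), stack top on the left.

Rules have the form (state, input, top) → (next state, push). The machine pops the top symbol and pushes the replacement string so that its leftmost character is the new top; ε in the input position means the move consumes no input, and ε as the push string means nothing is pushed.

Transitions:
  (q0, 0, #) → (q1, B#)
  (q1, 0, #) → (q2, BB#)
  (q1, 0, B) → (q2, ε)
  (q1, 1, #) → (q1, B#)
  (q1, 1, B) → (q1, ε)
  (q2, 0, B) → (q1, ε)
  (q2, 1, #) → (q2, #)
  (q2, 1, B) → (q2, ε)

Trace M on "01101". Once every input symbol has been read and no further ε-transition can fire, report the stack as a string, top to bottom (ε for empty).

(q0, 01101, #)
  read 0, top #: go to q1, push B# → (q1, 1101, B#)
  read 1, top B: go to q1, push ε → (q1, 101, #)
  read 1, top #: go to q1, push B# → (q1, 01, B#)
  read 0, top B: go to q2, push ε → (q2, 1, #)
  read 1, top #: go to q2, push # → (q2, ε, #)
All input consumed in state q2 with stack #.

#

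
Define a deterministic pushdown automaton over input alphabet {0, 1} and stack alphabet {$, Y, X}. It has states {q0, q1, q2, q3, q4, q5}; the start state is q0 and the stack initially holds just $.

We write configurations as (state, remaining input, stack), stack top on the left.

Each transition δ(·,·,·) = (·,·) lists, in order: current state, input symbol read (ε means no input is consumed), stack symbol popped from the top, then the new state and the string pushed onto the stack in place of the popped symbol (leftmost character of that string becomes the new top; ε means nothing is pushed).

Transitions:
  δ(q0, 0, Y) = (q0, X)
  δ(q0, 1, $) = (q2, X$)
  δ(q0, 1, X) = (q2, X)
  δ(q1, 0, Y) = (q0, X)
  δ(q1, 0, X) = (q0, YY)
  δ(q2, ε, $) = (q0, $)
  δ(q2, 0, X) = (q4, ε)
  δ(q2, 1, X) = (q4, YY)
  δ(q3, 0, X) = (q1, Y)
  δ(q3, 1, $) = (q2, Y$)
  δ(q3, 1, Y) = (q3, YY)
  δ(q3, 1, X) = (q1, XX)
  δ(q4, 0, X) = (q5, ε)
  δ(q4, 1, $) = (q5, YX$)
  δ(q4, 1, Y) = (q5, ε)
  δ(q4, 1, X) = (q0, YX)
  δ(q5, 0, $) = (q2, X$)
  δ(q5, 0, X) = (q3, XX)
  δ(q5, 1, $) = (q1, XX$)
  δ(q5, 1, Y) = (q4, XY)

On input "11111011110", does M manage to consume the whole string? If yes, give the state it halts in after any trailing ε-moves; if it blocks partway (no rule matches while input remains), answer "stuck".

(q0, 11111011110, $) ⊢ (q2, 1111011110, X$) ⊢ (q4, 111011110, YY$) ⊢ (q5, 11011110, Y$) ⊢ (q4, 1011110, XY$) ⊢ (q0, 011110, YXY$) ⊢ (q0, 11110, XXY$) ⊢ (q2, 1110, XXY$) ⊢ (q4, 110, YYXY$) ⊢ (q5, 10, YXY$) ⊢ (q4, 0, XYXY$) ⊢ (q5, ε, YXY$)
All input consumed; M is in state q5.

q5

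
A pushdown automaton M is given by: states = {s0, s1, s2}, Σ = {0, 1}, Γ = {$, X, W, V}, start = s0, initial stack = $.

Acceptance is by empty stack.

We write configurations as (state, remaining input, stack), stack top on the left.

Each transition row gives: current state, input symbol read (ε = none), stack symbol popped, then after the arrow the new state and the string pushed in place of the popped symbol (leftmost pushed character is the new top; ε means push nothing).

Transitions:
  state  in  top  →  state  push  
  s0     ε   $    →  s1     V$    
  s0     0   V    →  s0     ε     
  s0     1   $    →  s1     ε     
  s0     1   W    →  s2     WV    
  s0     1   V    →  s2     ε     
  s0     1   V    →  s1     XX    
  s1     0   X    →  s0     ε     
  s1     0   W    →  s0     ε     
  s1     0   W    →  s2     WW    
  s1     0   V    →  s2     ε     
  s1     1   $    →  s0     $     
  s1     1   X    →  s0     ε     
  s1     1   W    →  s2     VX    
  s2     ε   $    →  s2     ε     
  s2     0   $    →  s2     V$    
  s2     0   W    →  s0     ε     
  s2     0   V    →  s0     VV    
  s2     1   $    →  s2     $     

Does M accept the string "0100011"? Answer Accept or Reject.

Accept

One accepting computation: (s0, 0100011, $) ⊢ (s1, 0100011, V$) ⊢ (s2, 100011, $) ⊢ (s2, 00011, $) ⊢ (s2, 0011, V$) ⊢ (s0, 011, VV$) ⊢ (s0, 11, V$) ⊢ (s2, 1, $) ⊢ (s2, ε, $) ⊢ (s2, ε, ε)
All input consumed and the stack is empty.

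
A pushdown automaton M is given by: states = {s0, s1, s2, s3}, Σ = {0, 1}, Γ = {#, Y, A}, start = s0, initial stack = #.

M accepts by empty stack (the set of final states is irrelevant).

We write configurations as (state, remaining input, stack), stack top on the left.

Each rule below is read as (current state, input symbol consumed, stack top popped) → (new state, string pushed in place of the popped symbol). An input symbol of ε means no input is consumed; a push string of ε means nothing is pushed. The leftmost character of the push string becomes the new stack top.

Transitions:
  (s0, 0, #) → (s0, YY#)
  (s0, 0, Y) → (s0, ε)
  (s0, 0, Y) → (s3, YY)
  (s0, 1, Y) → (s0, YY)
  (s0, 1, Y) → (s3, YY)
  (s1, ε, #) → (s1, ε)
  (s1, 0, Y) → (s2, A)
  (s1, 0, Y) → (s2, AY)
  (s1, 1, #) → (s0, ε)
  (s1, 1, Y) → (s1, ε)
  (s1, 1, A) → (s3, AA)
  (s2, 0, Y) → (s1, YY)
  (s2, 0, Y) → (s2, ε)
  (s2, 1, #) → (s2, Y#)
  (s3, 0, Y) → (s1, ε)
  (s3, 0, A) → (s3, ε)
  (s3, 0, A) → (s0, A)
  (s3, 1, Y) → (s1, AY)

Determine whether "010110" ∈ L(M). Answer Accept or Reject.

No computation consumes all input and empties the stack.

Reject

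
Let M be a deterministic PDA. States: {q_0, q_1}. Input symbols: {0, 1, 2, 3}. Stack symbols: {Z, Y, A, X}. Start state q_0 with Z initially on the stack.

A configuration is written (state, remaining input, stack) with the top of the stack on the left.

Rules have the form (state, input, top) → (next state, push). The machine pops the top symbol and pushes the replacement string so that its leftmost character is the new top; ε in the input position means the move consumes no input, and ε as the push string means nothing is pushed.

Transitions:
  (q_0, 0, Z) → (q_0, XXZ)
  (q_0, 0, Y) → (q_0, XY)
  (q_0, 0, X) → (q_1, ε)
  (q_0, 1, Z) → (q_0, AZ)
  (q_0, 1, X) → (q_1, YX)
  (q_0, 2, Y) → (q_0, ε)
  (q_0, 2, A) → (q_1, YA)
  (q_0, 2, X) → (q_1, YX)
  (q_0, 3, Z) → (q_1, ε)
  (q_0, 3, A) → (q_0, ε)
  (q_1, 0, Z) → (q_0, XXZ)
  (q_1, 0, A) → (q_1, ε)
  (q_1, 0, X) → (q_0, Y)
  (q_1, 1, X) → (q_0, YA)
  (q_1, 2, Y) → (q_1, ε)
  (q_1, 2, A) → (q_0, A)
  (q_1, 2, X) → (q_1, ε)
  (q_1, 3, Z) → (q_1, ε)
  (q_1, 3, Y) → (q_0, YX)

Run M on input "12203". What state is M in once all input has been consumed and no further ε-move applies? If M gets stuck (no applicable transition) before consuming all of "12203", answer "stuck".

q_1

(q_0, 12203, Z)
  read 1, top Z: go to q_0, push AZ → (q_0, 2203, AZ)
  read 2, top A: go to q_1, push YA → (q_1, 203, YAZ)
  read 2, top Y: go to q_1, push ε → (q_1, 03, AZ)
  read 0, top A: go to q_1, push ε → (q_1, 3, Z)
  read 3, top Z: go to q_1, push ε → (q_1, ε, ε)
All input consumed; M is in state q_1.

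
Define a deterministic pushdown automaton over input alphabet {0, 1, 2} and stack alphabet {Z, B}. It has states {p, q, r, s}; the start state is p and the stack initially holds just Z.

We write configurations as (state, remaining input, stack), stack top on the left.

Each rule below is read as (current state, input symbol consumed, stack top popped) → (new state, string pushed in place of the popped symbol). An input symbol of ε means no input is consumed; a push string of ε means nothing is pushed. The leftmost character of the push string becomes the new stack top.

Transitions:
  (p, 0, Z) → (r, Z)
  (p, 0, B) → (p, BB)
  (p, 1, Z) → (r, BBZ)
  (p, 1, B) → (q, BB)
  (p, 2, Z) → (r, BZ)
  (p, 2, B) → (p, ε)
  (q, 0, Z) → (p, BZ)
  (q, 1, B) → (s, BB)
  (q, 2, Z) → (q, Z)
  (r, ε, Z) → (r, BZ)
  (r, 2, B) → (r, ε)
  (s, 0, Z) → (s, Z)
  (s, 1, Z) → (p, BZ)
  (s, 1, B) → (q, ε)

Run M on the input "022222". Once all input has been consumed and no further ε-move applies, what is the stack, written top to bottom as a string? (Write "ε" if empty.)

BZ

(p, 022222, Z)
  read 0, top Z: go to r, push Z → (r, 22222, Z)
  ε-move, top Z: go to r, push BZ → (r, 22222, BZ)
  read 2, top B: go to r, push ε → (r, 2222, Z)
  ε-move, top Z: go to r, push BZ → (r, 2222, BZ)
  read 2, top B: go to r, push ε → (r, 222, Z)
  ε-move, top Z: go to r, push BZ → (r, 222, BZ)
  read 2, top B: go to r, push ε → (r, 22, Z)
  ε-move, top Z: go to r, push BZ → (r, 22, BZ)
  read 2, top B: go to r, push ε → (r, 2, Z)
  ε-move, top Z: go to r, push BZ → (r, 2, BZ)
  read 2, top B: go to r, push ε → (r, ε, Z)
  ε-move, top Z: go to r, push BZ → (r, ε, BZ)
All input consumed in state r with stack BZ.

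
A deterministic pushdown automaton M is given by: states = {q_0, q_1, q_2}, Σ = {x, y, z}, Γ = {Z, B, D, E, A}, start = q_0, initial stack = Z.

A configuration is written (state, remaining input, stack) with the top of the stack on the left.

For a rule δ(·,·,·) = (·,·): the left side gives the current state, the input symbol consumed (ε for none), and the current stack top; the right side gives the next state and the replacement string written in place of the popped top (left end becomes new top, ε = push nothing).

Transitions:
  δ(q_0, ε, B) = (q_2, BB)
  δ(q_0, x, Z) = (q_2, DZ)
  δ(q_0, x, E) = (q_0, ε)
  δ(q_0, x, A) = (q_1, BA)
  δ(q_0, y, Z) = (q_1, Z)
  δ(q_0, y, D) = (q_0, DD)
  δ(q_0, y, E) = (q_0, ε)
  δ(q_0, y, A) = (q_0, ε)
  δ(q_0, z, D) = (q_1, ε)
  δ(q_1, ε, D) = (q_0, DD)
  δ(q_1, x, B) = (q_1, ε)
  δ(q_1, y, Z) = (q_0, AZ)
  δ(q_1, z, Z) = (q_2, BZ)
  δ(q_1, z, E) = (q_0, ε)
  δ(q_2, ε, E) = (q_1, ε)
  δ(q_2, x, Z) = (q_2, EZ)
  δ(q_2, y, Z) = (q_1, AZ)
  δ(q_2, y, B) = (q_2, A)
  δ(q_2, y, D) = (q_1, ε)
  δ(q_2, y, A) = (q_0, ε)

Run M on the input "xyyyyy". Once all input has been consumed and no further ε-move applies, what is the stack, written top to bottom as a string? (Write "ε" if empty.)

AZ

(q_0, xyyyyy, Z)
  read x, top Z: go to q_2, push DZ → (q_2, yyyyy, DZ)
  read y, top D: go to q_1, push ε → (q_1, yyyy, Z)
  read y, top Z: go to q_0, push AZ → (q_0, yyy, AZ)
  read y, top A: go to q_0, push ε → (q_0, yy, Z)
  read y, top Z: go to q_1, push Z → (q_1, y, Z)
  read y, top Z: go to q_0, push AZ → (q_0, ε, AZ)
All input consumed in state q_0 with stack AZ.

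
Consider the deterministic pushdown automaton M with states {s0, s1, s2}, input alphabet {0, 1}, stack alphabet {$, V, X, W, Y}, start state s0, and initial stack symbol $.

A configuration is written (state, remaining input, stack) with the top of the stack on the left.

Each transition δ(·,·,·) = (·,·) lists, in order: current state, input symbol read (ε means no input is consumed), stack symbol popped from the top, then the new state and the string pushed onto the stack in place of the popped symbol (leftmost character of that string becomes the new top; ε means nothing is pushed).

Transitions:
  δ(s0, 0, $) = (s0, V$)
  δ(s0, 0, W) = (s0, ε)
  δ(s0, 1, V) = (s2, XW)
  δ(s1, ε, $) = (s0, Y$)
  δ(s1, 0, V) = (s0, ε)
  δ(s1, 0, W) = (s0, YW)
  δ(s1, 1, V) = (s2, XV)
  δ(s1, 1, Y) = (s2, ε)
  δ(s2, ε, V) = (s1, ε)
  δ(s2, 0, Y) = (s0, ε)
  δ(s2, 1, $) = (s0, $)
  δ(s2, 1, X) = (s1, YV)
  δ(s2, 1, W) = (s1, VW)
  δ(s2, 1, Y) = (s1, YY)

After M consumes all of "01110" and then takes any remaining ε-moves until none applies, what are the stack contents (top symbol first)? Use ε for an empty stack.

YW$

(s0, 01110, $)
  read 0, top $: go to s0, push V$ → (s0, 1110, V$)
  read 1, top V: go to s2, push XW → (s2, 110, XW$)
  read 1, top X: go to s1, push YV → (s1, 10, YVW$)
  read 1, top Y: go to s2, push ε → (s2, 0, VW$)
  ε-move, top V: go to s1, push ε → (s1, 0, W$)
  read 0, top W: go to s0, push YW → (s0, ε, YW$)
All input consumed in state s0 with stack YW$.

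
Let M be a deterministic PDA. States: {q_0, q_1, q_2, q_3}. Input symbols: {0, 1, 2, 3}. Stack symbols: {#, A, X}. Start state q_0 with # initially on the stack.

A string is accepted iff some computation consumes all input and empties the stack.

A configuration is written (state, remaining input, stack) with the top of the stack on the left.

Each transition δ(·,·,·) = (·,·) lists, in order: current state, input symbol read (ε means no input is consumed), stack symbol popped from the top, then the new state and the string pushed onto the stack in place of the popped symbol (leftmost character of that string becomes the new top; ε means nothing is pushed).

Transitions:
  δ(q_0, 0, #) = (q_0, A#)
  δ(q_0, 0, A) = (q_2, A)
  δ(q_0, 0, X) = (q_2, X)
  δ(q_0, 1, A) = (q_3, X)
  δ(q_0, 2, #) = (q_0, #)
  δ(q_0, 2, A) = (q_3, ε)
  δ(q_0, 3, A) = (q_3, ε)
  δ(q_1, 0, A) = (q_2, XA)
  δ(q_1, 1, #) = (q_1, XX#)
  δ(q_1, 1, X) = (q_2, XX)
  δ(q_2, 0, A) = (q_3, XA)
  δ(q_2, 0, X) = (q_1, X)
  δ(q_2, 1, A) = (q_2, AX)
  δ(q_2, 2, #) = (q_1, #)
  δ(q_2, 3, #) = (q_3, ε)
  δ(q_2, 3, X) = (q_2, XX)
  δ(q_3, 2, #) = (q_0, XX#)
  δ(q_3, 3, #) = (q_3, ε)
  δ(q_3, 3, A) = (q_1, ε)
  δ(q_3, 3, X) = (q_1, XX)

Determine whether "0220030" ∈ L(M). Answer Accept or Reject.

(q_0, 0220030, #)
  read 0, top #: go to q_0, push A# → (q_0, 220030, A#)
  read 2, top A: go to q_3, push ε → (q_3, 20030, #)
  read 2, top #: go to q_0, push XX# → (q_0, 0030, XX#)
  read 0, top X: go to q_2, push X → (q_2, 030, XX#)
  read 0, top X: go to q_1, push X → (q_1, 30, XX#)
No transition applies at (q_1, 30, XX#); input not fully consumed.

Reject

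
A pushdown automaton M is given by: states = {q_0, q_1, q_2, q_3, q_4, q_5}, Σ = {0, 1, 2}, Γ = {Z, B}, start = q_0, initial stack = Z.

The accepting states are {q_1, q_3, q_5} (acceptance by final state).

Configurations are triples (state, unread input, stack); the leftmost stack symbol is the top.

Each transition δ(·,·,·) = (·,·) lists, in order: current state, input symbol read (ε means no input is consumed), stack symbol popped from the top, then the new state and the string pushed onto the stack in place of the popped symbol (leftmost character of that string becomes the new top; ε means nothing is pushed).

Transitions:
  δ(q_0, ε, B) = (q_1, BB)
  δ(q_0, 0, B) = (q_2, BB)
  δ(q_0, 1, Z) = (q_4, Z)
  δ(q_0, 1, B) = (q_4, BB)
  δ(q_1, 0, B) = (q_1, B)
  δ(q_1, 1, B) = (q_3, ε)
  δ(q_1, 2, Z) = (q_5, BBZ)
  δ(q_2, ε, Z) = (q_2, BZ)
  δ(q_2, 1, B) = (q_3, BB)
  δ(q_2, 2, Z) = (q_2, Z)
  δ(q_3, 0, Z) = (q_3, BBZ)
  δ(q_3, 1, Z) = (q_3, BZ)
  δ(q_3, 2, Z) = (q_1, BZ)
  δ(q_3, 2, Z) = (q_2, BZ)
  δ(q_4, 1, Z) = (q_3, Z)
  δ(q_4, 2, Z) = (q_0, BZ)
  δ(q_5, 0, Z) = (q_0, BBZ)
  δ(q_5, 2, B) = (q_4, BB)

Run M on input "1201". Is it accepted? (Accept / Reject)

Accept

One accepting computation: (q_0, 1201, Z) ⊢ (q_4, 201, Z) ⊢ (q_0, 01, BZ) ⊢ (q_2, 1, BBZ) ⊢ (q_3, ε, BBBZ)
All input consumed and state q_3 ∈ F.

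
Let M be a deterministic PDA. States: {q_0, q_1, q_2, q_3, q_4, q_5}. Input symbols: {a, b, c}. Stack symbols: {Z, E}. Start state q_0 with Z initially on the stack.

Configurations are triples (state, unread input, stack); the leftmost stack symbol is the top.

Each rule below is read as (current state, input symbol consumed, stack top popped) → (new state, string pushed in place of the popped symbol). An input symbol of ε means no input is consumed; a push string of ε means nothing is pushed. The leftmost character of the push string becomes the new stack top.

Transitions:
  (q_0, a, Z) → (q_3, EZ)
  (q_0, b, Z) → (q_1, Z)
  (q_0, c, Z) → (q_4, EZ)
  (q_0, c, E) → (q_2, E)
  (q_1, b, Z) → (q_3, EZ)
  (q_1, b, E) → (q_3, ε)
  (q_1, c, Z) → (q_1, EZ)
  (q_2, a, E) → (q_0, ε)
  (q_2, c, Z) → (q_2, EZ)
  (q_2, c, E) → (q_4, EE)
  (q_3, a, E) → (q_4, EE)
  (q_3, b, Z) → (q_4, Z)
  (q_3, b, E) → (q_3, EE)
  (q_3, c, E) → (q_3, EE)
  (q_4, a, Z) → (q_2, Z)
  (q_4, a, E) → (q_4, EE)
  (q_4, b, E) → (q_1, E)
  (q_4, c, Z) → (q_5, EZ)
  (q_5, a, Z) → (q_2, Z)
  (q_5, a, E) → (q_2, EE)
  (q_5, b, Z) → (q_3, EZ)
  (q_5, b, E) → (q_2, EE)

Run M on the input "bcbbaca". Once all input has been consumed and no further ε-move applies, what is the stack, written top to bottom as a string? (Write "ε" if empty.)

Z

(q_0, bcbbaca, Z) ⊢ (q_1, cbbaca, Z) ⊢ (q_1, bbaca, EZ) ⊢ (q_3, baca, Z) ⊢ (q_4, aca, Z) ⊢ (q_2, ca, Z) ⊢ (q_2, a, EZ) ⊢ (q_0, ε, Z)
All input consumed in state q_0 with stack Z.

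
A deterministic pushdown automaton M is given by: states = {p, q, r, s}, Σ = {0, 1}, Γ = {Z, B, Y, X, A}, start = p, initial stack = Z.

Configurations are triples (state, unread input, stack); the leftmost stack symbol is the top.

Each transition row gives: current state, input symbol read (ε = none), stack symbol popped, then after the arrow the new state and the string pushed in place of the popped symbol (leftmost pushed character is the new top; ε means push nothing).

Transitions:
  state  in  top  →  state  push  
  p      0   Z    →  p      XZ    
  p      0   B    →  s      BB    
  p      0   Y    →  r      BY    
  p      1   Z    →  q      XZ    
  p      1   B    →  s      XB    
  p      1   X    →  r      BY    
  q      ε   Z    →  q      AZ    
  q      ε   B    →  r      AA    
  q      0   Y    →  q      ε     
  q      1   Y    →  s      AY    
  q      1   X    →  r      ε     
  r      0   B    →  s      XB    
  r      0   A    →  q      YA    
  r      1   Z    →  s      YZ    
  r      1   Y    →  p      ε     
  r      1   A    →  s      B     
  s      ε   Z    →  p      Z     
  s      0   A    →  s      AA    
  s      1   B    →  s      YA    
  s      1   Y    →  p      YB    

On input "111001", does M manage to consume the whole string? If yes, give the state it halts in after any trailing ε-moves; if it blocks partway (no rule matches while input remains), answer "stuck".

(p, 111001, Z)
  read 1, top Z: go to q, push XZ → (q, 11001, XZ)
  read 1, top X: go to r, push ε → (r, 1001, Z)
  read 1, top Z: go to s, push YZ → (s, 001, YZ)
No transition for (s, 0, top Y); M blocks with input 001 remaining.

stuck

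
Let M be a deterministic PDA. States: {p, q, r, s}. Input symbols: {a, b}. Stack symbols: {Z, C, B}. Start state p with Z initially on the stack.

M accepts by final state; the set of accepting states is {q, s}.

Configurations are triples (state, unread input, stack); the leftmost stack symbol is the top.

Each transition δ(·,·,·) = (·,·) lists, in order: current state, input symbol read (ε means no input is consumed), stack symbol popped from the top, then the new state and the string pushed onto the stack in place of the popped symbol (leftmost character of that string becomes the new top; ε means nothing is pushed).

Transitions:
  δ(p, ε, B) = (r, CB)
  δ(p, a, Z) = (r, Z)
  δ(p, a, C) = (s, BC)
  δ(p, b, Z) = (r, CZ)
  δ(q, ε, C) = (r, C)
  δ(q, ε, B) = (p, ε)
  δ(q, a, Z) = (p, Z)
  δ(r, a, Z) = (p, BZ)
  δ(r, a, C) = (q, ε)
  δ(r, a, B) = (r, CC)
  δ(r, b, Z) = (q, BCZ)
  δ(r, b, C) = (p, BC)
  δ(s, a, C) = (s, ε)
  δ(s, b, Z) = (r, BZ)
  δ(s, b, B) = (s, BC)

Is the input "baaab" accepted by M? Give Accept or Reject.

Accept

(p, baaab, Z)
  read b, top Z: go to r, push CZ → (r, aaab, CZ)
  read a, top C: go to q, push ε → (q, aab, Z)
  read a, top Z: go to p, push Z → (p, ab, Z)
  read a, top Z: go to r, push Z → (r, b, Z)
  read b, top Z: go to q, push BCZ → (q, ε, BCZ)
All input consumed; state q ∈ F.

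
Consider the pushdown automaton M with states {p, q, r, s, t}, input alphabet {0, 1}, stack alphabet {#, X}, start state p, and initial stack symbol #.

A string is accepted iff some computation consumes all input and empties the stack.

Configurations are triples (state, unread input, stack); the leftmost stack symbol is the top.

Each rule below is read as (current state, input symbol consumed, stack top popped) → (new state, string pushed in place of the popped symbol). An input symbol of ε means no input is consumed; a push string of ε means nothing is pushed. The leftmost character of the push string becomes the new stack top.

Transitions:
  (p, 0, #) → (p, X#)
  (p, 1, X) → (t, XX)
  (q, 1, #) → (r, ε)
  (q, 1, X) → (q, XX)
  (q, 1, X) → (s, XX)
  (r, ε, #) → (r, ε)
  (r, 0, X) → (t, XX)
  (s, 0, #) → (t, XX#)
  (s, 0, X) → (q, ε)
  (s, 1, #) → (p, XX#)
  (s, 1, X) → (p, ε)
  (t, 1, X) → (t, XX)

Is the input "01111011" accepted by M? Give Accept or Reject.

Reject

No computation consumes all input and empties the stack.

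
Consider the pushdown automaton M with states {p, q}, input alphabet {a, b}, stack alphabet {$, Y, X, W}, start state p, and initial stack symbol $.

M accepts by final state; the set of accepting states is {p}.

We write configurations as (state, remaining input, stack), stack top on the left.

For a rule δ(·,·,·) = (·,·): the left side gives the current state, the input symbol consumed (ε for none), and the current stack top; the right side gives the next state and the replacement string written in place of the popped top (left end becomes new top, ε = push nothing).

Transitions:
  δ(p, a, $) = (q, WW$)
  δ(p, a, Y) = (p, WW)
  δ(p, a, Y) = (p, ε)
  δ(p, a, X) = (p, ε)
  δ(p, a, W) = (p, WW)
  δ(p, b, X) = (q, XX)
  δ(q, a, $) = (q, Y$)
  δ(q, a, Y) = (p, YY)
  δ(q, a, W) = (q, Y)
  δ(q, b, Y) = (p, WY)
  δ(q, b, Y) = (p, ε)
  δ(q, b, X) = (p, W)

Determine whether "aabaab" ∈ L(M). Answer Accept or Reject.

Reject

No computation consumes all input and reaches a final state.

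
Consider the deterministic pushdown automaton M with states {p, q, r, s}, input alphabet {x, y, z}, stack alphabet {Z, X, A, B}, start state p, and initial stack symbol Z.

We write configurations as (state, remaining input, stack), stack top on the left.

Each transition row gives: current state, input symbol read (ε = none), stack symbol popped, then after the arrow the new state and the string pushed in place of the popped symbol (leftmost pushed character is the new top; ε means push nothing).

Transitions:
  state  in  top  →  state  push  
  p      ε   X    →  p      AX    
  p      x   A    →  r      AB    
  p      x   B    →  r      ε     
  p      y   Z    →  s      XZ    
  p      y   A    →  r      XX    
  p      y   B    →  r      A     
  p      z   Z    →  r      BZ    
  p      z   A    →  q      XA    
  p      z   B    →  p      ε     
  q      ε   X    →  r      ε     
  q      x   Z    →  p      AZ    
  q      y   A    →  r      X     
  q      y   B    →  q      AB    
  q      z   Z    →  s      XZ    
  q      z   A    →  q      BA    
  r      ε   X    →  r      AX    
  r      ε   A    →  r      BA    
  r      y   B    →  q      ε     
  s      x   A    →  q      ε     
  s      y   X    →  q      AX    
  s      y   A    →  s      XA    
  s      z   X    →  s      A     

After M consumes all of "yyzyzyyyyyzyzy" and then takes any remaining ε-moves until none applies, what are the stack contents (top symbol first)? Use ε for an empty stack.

ABABAXXBABAXZ

(p, yyzyzyyyyyzyzy, Z)
  read y, top Z: go to s, push XZ → (s, yzyzyyyyyzyzy, XZ)
  read y, top X: go to q, push AX → (q, zyzyyyyyzyzy, AXZ)
  read z, top A: go to q, push BA → (q, yzyyyyyzyzy, BAXZ)
  read y, top B: go to q, push AB → (q, zyyyyyzyzy, ABAXZ)
  read z, top A: go to q, push BA → (q, yyyyyzyzy, BABAXZ)
  read y, top B: go to q, push AB → (q, yyyyzyzy, ABABAXZ)
  read y, top A: go to r, push X → (r, yyyzyzy, XBABAXZ)
  ε-move, top X: go to r, push AX → (r, yyyzyzy, AXBABAXZ)
  ε-move, top A: go to r, push BA → (r, yyyzyzy, BAXBABAXZ)
  read y, top B: go to q, push ε → (q, yyzyzy, AXBABAXZ)
  read y, top A: go to r, push X → (r, yzyzy, XXBABAXZ)
  ε-move, top X: go to r, push AX → (r, yzyzy, AXXBABAXZ)
  ε-move, top A: go to r, push BA → (r, yzyzy, BAXXBABAXZ)
  read y, top B: go to q, push ε → (q, zyzy, AXXBABAXZ)
  read z, top A: go to q, push BA → (q, yzy, BAXXBABAXZ)
  read y, top B: go to q, push AB → (q, zy, ABAXXBABAXZ)
  read z, top A: go to q, push BA → (q, y, BABAXXBABAXZ)
  read y, top B: go to q, push AB → (q, ε, ABABAXXBABAXZ)
All input consumed in state q with stack ABABAXXBABAXZ.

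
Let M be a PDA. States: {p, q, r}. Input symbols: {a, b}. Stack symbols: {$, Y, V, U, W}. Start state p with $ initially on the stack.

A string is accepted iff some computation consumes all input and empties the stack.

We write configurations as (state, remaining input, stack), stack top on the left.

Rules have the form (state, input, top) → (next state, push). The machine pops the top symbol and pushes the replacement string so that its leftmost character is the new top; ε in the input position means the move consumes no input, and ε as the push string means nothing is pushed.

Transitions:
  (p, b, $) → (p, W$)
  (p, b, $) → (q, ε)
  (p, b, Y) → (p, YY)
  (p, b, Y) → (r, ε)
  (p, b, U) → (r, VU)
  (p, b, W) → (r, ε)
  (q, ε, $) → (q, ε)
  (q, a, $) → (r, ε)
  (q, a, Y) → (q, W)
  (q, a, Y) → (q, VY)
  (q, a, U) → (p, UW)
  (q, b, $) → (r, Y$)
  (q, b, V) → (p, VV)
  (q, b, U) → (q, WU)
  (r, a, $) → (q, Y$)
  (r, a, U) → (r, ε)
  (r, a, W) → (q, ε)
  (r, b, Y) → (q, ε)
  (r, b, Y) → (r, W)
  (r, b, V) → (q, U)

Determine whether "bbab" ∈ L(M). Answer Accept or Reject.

No computation consumes all input and empties the stack.

Reject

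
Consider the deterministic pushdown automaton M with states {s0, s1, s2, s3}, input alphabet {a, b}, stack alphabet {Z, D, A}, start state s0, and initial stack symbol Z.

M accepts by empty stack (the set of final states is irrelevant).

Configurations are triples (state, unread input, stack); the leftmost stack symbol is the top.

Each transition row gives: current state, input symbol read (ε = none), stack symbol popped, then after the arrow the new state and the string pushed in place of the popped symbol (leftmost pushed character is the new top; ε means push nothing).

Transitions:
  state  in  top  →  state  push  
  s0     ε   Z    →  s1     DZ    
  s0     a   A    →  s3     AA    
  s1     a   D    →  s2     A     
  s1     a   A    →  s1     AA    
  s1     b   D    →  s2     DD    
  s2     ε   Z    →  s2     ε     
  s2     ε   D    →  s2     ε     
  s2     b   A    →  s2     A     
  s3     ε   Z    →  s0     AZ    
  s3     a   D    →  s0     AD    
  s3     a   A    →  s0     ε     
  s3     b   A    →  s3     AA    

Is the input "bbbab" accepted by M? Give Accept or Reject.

(s0, bbbab, Z)
  ε-move, top Z: go to s1, push DZ → (s1, bbbab, DZ)
  read b, top D: go to s2, push DD → (s2, bbab, DDZ)
  ε-move, top D: go to s2, push ε → (s2, bbab, DZ)
  ε-move, top D: go to s2, push ε → (s2, bbab, Z)
  ε-move, top Z: go to s2, push ε → (s2, bbab, ε)
No transition applies at (s2, bbab, ε); input not fully consumed.

Reject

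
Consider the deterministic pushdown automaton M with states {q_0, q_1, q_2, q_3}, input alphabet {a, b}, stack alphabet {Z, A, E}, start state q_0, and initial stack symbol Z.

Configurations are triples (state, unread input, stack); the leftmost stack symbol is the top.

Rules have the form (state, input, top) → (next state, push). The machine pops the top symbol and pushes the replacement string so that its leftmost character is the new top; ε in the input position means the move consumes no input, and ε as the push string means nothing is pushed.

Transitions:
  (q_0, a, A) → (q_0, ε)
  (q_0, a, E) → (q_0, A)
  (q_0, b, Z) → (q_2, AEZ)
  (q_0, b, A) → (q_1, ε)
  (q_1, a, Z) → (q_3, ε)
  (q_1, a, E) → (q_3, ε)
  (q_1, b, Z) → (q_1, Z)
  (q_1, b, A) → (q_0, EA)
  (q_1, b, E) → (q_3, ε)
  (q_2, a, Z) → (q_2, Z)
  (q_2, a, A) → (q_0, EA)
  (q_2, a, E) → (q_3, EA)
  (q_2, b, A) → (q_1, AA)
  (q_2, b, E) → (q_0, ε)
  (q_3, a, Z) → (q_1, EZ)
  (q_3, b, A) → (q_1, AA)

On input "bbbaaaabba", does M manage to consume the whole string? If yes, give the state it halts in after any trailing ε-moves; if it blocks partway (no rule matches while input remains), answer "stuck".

stuck

(q_0, bbbaaaabba, Z)
  read b, top Z: go to q_2, push AEZ → (q_2, bbaaaabba, AEZ)
  read b, top A: go to q_1, push AA → (q_1, baaaabba, AAEZ)
  read b, top A: go to q_0, push EA → (q_0, aaaabba, EAAEZ)
  read a, top E: go to q_0, push A → (q_0, aaabba, AAAEZ)
  read a, top A: go to q_0, push ε → (q_0, aabba, AAEZ)
  read a, top A: go to q_0, push ε → (q_0, abba, AEZ)
  read a, top A: go to q_0, push ε → (q_0, bba, EZ)
No transition for (q_0, b, top E); M blocks with input bba remaining.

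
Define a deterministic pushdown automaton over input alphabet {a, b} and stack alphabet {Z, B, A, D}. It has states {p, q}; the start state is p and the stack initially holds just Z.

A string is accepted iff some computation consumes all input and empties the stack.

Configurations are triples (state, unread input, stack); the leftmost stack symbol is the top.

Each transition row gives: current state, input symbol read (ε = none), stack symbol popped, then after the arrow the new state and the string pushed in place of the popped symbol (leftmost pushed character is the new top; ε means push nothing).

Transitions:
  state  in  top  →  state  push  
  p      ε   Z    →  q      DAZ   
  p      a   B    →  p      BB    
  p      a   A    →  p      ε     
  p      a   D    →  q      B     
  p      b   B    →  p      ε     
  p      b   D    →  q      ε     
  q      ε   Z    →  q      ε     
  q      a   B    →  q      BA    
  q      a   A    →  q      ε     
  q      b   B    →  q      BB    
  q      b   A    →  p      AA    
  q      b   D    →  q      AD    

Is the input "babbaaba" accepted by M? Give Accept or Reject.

Accept

(p, babbaaba, Z)
  ε-move, top Z: go to q, push DAZ → (q, babbaaba, DAZ)
  read b, top D: go to q, push AD → (q, abbaaba, ADAZ)
  read a, top A: go to q, push ε → (q, bbaaba, DAZ)
  read b, top D: go to q, push AD → (q, baaba, ADAZ)
  read b, top A: go to p, push AA → (p, aaba, AADAZ)
  read a, top A: go to p, push ε → (p, aba, ADAZ)
  read a, top A: go to p, push ε → (p, ba, DAZ)
  read b, top D: go to q, push ε → (q, a, AZ)
  read a, top A: go to q, push ε → (q, ε, Z)
  ε-move, top Z: go to q, push ε → (q, ε, ε)
All input consumed and the stack is empty.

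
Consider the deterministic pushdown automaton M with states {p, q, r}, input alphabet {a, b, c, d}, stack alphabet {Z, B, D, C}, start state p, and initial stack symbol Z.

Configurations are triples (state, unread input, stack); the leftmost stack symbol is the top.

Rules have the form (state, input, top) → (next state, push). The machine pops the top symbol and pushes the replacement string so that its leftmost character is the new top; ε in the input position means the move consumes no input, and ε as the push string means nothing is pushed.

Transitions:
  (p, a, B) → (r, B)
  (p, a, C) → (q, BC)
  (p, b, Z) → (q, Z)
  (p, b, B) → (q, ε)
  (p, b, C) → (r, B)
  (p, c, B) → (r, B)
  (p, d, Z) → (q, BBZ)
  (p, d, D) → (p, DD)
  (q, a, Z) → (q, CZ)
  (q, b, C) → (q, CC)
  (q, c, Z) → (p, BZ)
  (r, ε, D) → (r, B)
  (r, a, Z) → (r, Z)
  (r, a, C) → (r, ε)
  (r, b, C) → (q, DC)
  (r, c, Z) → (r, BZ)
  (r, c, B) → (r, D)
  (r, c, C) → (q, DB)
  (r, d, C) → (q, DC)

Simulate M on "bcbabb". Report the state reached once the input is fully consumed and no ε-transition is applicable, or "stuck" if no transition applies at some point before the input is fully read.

q

(p, bcbabb, Z) ⊢ (q, cbabb, Z) ⊢ (p, babb, BZ) ⊢ (q, abb, Z) ⊢ (q, bb, CZ) ⊢ (q, b, CCZ) ⊢ (q, ε, CCCZ)
All input consumed; M is in state q.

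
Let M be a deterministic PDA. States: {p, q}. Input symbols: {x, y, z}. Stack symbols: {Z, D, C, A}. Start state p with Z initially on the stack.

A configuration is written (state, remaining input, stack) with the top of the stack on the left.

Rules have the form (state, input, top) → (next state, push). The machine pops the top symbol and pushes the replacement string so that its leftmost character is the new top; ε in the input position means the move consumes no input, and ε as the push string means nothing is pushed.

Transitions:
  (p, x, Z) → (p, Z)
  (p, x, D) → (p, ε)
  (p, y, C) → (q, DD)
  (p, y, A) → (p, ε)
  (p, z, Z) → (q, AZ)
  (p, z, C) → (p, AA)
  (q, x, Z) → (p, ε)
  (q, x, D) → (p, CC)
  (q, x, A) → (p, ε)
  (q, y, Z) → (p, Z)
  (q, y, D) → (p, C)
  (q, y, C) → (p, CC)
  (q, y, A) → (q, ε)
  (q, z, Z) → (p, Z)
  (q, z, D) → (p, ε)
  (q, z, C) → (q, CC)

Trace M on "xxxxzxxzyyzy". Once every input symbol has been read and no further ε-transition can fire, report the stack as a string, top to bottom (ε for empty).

(p, xxxxzxxzyyzy, Z)
  read x, top Z: go to p, push Z → (p, xxxzxxzyyzy, Z)
  read x, top Z: go to p, push Z → (p, xxzxxzyyzy, Z)
  read x, top Z: go to p, push Z → (p, xzxxzyyzy, Z)
  read x, top Z: go to p, push Z → (p, zxxzyyzy, Z)
  read z, top Z: go to q, push AZ → (q, xxzyyzy, AZ)
  read x, top A: go to p, push ε → (p, xzyyzy, Z)
  read x, top Z: go to p, push Z → (p, zyyzy, Z)
  read z, top Z: go to q, push AZ → (q, yyzy, AZ)
  read y, top A: go to q, push ε → (q, yzy, Z)
  read y, top Z: go to p, push Z → (p, zy, Z)
  read z, top Z: go to q, push AZ → (q, y, AZ)
  read y, top A: go to q, push ε → (q, ε, Z)
All input consumed in state q with stack Z.

Z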